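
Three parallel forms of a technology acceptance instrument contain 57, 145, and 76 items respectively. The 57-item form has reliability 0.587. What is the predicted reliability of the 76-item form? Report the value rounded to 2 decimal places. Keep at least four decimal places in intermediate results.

0.65

The 145-item form is not needed; work directly from the 57-item form with n = 76/57 = 1.3333.
r_{76} = n·r / (1 + (n − 1)·r) = 0.7826 / 1.1956 ≈ 0.6546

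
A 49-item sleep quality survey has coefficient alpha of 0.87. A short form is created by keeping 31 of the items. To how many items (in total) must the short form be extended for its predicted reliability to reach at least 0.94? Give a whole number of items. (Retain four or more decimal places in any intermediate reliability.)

115

Short-form reliability: n = 31/49 = 0.6327; r_31 = n·r/(1+(n−1)r) ≈ 0.8089
Length factor from the short form to reach 0.94: n' = 0.94(1 − 0.8089) / [0.8089(1 − 0.94)] ≈ 3.7012
Total items = 3.7012 × 31 = 114.74, rounded up to 115.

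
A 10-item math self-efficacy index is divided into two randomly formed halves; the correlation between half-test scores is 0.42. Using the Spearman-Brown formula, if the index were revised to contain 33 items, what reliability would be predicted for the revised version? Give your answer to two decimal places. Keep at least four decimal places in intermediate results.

0.83

First correct the split-half correlation to full-test reliability: r_full = 2 × 0.42 / (1 + 0.42) ≈ 0.5915
Then adjust to 33 items: n = 33/10 = 3.3000
r_new = n·r_full / (1 + (n − 1)·r_full) = 1.9520 / 2.3605 ≈ 0.8269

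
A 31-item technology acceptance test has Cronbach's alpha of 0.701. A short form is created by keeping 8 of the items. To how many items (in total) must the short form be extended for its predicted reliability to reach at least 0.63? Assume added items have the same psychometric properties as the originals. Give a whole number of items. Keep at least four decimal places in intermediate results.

Short-form reliability: n = 8/31 = 0.2581; r_8 = n·r/(1+(n−1)r) ≈ 0.3770
Length factor from the short form to reach 0.63: n' = 0.63(1 − 0.3770) / [0.3770(1 − 0.63)] ≈ 2.8138
Total items = 2.8138 × 8 = 22.51, rounded up to 23.

23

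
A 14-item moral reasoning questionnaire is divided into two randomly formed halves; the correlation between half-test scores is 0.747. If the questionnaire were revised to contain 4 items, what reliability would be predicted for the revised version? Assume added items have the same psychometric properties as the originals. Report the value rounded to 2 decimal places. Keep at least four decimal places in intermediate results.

0.63

Spearman-Brown correction (n = 2): r_full = 2·0.747/(1 + 0.747) = 0.8552
Length factor from 14 to 4 items: n = 4/14 = 0.2857
r_new = n·r_full / (1 + (n − 1)·r_full) = 0.2443 / 0.3891 ≈ 0.6279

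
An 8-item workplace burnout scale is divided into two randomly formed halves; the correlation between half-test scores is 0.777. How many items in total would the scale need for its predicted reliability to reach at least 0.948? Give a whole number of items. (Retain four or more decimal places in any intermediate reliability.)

21

r_full = 2(0.777)/(1 + 0.777) = 0.8745
Solve Spearman-Brown for n: n = 0.948(1 − 0.8745) / [0.8745(1 − 0.948)] = 2.6163
Required items = 2.6163 × 8 = 20.93, so 21 items.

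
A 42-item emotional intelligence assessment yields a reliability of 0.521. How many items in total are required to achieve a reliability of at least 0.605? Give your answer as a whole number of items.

60

Spearman-Brown solved for the length factor n:
n = r*(1 − r) / [ r (1 − r*) ]
n = 0.605 × (1 − 0.521) / [ 0.521 × (1 − 0.605) ]
  = 0.289795 / 0.205795 = 1.4082
Items needed = n × 42 = 1.4082 × 42 ≈ 59.14 → round up to 60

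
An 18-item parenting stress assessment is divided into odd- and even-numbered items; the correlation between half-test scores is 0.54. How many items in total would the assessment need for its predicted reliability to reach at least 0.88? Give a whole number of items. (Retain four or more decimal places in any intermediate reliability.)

57

r_full = 2(0.54)/(1 + 0.54) = 0.7013
Solve Spearman-Brown for n: n = 0.88(1 − 0.7013) / [0.7013(1 − 0.88)] = 3.1234
Required items = 3.1234 × 18 = 56.22, so 57 items.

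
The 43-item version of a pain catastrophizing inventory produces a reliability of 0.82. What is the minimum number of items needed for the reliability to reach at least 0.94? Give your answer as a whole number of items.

148

Spearman-Brown solved for the length factor n:
n = r_target (1 − r_old) / [ r_old (1 − r_target) ]
n = 0.94(1 − 0.82) / [0.82(1 − 0.94)]
  = 0.1692 / 0.0492 = 3.4390
Items needed = n × 43 = 3.4390 × 43 ≈ 147.88 → round up to 148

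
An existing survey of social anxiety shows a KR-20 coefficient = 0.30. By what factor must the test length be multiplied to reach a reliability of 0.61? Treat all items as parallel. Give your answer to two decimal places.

Invert Spearman-Brown to solve for n:
n = r*(1 − r) / [ r (1 − r*) ]
n = 0.61(1 − 0.30) / [0.30(1 − 0.61)]
  = 0.4270 / 0.1170 = 3.6496

3.65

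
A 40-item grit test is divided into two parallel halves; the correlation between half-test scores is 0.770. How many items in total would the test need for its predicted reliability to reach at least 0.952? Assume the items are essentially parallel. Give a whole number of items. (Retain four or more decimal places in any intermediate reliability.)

Corrected full-test reliability: r_full = 2 × 0.770 / (1 + 0.770) ≈ 0.8701
n = r_tgt(1 − r_full) / [r_full(1 − r_tgt)] = 0.952 × 0.1299 / (0.8701 × 0.048) ≈ 2.9610
Required items = 2.9610 × 40 = 118.44, so 119 items.

119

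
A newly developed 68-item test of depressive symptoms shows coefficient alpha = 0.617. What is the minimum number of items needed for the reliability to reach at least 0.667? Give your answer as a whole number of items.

85

n = [0.667 × 0.383] / [0.617 × 0.333]
n = 0.255461 / 0.205461 ≈ 1.2434
So the test needs 1.2434 × 68 ≈ 84.55 items; rounding up, 85.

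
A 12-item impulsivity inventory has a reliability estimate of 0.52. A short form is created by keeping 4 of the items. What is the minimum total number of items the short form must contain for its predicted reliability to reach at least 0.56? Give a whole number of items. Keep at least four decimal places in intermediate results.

15

First, r for the 4-item form: n = 4/12 = 0.3333, so r_4 = 0.3333·0.52/(1 + (0.3333 − 1)·0.52) = 0.2653
Length factor from the short form to reach 0.56: n' = 0.56(1 − 0.2653) / [0.2653(1 − 0.56)] ≈ 3.5246
Total items = 3.5246 × 4 = 14.10, rounded up to 15.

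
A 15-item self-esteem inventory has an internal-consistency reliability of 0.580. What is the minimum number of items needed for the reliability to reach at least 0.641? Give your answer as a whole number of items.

Invert Spearman-Brown to solve for n:
n = r*(1 − r) / [ r (1 − r*) ]
n = [0.641 × 0.420] / [0.580 × 0.359]
n = 0.269220 / 0.208220 ≈ 1.2930
Items needed = n × 15 = 1.2930 × 15 ≈ 19.39 → round up to 20

20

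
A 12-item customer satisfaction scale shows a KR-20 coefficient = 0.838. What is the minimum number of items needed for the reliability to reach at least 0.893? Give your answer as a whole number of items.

Rearranging the Spearman-Brown formula for n,
n = r_target (1 − r_old) / [ r_old (1 − r_target) ]
n = 0.893 × (1 − 0.838) / [ 0.838 × (1 − 0.893) ]
  = 0.144666 / 0.089666 = 1.6134
So the test needs 1.6134 × 12 ≈ 19.36 items; rounding up, 20.

20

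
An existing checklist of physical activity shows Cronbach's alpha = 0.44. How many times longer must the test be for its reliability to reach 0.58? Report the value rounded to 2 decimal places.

Rearranging the Spearman-Brown formula for n,
n = r*(1 − r) / [ r (1 − r*) ]
n = 0.58 × (1 − 0.44) / [ 0.44 × (1 − 0.58) ]
  = 0.3248 / 0.1848 = 1.7576

1.76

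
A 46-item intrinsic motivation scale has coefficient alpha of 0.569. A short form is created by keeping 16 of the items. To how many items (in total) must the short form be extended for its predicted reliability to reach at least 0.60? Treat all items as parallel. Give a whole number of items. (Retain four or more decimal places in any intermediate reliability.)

53

Short-form reliability: n = 16/46 = 0.3478; r_16 = n·r/(1+(n−1)r) ≈ 0.3147
Then solve for n' with r_old = 0.3147, r_target = 0.60: n' = 0.60(1 − 0.3147)/[0.3147(1 − 0.60)] = 3.2664
Items = 3.2664 × 16 ≈ 52.26 → 53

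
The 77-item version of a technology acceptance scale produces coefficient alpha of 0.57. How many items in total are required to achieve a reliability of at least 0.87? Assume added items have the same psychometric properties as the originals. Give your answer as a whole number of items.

Rearranging the Spearman-Brown formula for n,
n = r_target (1 − r_old) / [ r_old (1 − r_target) ]
n = 0.87 × (1 − 0.57) / [ 0.57 × (1 − 0.87) ]
  = 0.3741 / 0.0741 = 5.0486
So the test needs 5.0486 × 77 ≈ 388.74 items; rounding up, 389.

389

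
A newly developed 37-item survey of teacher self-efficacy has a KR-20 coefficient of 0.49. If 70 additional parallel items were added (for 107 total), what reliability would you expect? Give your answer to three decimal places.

0.735

n = 107/37 = 2.8919
Apply the Spearman-Brown prophecy formula, r' = nr / [1 + (n − 1)r]:
r_new = 2.8919·0.49 / [1 + (2.8919 − 1)·0.49]
r_new = 1.4170 / 1.9270 ≈ 0.7353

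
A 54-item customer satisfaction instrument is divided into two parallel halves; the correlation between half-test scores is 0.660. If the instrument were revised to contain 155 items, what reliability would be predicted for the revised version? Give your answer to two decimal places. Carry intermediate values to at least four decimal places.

Full-test reliability from the split-half r: r_full = 2(0.660)/(1 + 0.660) = 0.7952
Then adjust to 155 items: n = 155/54 = 2.8704
r_new = n·r_full / (1 + (n − 1)·r_full) = 2.2825 / 2.4873 ≈ 0.9177

0.92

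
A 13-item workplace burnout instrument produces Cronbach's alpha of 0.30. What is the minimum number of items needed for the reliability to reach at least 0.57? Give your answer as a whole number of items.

n = [0.57 × 0.70] / [0.30 × 0.43]
  = 0.3990 / 0.1290 = 3.0930
So the test needs 3.0930 × 13 ≈ 40.21 items; rounding up, 41.

41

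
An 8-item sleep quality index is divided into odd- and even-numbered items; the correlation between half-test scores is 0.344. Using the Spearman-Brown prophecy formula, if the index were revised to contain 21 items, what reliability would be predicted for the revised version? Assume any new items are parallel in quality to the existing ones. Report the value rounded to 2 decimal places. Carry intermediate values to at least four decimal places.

0.73

Full-test reliability from the split-half r: r_full = 2(0.344)/(1 + 0.344) = 0.5119
Length factor from 8 to 21 items: n = 21/8 = 2.6250
r_new = n·r_full / (1 + (n − 1)·r_full) = 1.3437 / 1.8318 ≈ 0.7335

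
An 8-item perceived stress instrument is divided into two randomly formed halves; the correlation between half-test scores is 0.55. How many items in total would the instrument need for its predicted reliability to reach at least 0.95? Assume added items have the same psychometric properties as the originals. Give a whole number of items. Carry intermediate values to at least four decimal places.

63

Corrected full-test reliability: r_full = 2 × 0.55 / (1 + 0.55) ≈ 0.7097
n = r_tgt(1 − r_full) / [r_full(1 − r_tgt)] = 0.95 × 0.2903 / (0.7097 × 0.05) ≈ 7.7719
Items = 7.7719 × 8 ≈ 62.18 → 63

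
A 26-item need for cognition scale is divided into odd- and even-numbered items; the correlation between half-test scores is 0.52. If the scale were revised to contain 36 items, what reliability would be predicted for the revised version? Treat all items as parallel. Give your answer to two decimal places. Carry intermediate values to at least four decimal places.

0.75

Full-test reliability from the split-half r: r_full = 2(0.52)/(1 + 0.52) = 0.6842
Length factor from 26 to 36 items: n = 36/26 = 1.3846
r_new = n·r_full / (1 + (n − 1)·r_full) = 0.9473 / 1.2631 ≈ 0.7500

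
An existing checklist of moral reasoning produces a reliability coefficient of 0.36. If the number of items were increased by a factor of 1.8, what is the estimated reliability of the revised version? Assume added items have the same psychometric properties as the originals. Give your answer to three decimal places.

r_new = 1.8·0.36 / [1 + (1.8 − 1)·0.36]
r_new = 0.6480 / 1.2880 ≈ 0.5031

0.503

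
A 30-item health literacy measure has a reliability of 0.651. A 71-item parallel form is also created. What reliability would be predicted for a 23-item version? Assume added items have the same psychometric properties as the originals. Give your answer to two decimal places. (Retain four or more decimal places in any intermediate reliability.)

0.59

Only the ratio of lengths matters: n = 23/30 = 0.7667
r_{23} = n·r / (1 + (n − 1)·r) = 0.4991 / 0.8481 ≈ 0.5885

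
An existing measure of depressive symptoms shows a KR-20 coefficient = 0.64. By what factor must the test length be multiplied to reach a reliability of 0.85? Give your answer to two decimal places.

Spearman-Brown solved for the length factor n:
n = r*(1 − r) / [ r (1 − r*) ]
n = 0.85 × (1 − 0.64) / [ 0.64 × (1 − 0.85) ]
  = 0.3060 / 0.0960 = 3.1875

3.19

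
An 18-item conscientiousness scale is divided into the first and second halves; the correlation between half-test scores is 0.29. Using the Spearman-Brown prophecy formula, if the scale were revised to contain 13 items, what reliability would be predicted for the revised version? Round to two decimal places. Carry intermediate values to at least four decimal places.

0.37

First correct the split-half correlation to full-test reliability: r_full = 2 × 0.29 / (1 + 0.29) ≈ 0.4496
Length factor from 18 to 13 items: n = 13/18 = 0.7222
r_new = n·r_full / (1 + (n − 1)·r_full) = 0.3247 / 0.8751 ≈ 0.3710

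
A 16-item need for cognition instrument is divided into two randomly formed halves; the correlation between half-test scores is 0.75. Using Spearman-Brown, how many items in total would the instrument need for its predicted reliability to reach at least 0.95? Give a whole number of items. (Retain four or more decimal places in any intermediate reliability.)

Corrected full-test reliability: r_full = 2 × 0.75 / (1 + 0.75) ≈ 0.8571
n = r_tgt(1 − r_full) / [r_full(1 − r_tgt)] = 0.95 × 0.1429 / (0.8571 × 0.05) ≈ 3.1678
Required items = 3.1678 × 16 = 50.68, so 51 items.

51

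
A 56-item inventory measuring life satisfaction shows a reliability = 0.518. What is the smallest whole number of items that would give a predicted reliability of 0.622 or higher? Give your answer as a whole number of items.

Spearman-Brown solved for the length factor n:
n = r*(1 − r) / [ r (1 − r*) ]
n = [0.622 × 0.482] / [0.518 × 0.378]
  = 0.299804 / 0.195804 = 1.5311
Items needed = n × 56 = 1.5311 × 56 ≈ 85.74 → round up to 86

86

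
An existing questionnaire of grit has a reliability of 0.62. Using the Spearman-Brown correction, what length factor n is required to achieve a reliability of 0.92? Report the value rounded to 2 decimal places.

7.05

Spearman-Brown solved for the length factor n:
n = r*(1 − r) / [ r (1 − r*) ]
n = 0.92(1 − 0.62) / [0.62(1 − 0.92)]
  = 0.3496 / 0.0496 = 7.0484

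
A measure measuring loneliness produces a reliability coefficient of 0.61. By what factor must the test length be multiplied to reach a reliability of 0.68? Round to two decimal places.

1.36

n = 0.68 × (1 − 0.61) / [ 0.61 × (1 − 0.68) ]
n = 0.2652 / 0.1952 ≈ 1.3586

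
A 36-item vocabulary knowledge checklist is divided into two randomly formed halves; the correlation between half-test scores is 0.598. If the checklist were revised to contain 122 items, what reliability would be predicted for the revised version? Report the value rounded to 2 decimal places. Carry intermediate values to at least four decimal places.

0.91

Full-test reliability from the split-half r: r_full = 2(0.598)/(1 + 0.598) = 0.7484
Length factor from 36 to 122 items: n = 122/36 = 3.3889
r_new = n·r_full / (1 + (n − 1)·r_full) = 2.5363 / 2.7879 ≈ 0.9098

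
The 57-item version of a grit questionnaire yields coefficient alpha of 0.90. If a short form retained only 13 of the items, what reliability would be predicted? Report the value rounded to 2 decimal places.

0.67

The new length is 13/57 = 0.2281 times the old.
Spearman-Brown: r_new = n·r / (1 + (n − 1)·r)
r_new = (0.2281 × 0.90) / (1 + (0.2281 − 1) × 0.90)
r_new = 0.2053 / 0.3053 ≈ 0.6725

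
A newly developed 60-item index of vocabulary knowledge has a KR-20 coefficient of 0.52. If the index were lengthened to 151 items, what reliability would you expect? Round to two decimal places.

The new length is 151/60 = 2.5167 times the old.
r_new = 2.5167·0.52 / [1 + (2.5167 − 1)·0.52]
     = 1.3087 / 1.7887 = 0.7316

0.73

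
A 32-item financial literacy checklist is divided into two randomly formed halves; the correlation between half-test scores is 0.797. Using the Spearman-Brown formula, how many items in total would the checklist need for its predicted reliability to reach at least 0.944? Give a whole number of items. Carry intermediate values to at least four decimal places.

r_full = 2(0.797)/(1 + 0.797) = 0.8870
n = r_tgt(1 − r_full) / [r_full(1 − r_tgt)] = 0.944 × 0.1130 / (0.8870 × 0.056) ≈ 2.1475
Required items = 2.1475 × 32 = 68.72, so 69 items.

69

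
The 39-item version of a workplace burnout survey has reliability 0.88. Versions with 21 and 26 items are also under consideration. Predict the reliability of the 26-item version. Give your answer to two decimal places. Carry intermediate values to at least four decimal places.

Only the ratio of lengths matters: n = 26/39 = 0.6667
r_{26} = n·r / (1 + (n − 1)·r) = 0.5867 / 0.7067 ≈ 0.8302

0.83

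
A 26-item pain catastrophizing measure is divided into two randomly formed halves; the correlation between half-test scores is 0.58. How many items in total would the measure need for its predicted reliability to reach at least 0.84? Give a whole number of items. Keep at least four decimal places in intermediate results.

r_full = 2(0.58)/(1 + 0.58) = 0.7342
Solve Spearman-Brown for n: n = 0.84(1 − 0.7342) / [0.7342(1 − 0.84)] = 1.9006
Items = 1.9006 × 26 ≈ 49.42 → 50

50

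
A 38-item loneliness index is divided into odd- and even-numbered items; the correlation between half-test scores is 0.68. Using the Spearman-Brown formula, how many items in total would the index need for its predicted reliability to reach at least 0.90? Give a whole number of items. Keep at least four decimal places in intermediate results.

81

Corrected full-test reliability: r_full = 2 × 0.68 / (1 + 0.68) ≈ 0.8095
Solve Spearman-Brown for n: n = 0.90(1 − 0.8095) / [0.8095(1 − 0.90)] = 2.1180
Items = 2.1180 × 38 ≈ 80.48 → 81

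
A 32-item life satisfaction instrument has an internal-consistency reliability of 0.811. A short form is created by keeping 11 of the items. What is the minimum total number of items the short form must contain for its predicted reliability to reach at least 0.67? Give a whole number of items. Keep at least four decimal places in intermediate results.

16

Short-form reliability: n = 11/32 = 0.3438; r_11 = n·r/(1+(n−1)r) ≈ 0.5960
Then solve for n' with r_old = 0.5960, r_target = 0.67: n' = 0.67(1 − 0.5960)/[0.5960(1 − 0.67)] = 1.3762
Items = 1.3762 × 11 ≈ 15.14 → 16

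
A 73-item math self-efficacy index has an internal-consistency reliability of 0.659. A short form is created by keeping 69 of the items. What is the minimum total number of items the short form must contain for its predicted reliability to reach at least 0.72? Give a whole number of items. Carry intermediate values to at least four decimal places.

98

First, r for the 69-item form: n = 69/73 = 0.9452, so r_69 = 0.9452·0.659/(1 + (0.9452 − 1)·0.659) = 0.6462
Then solve for n' with r_old = 0.6462, r_target = 0.72: n' = 0.72(1 − 0.6462)/[0.6462(1 − 0.72)] = 1.4079
Items = 1.4079 × 69 ≈ 97.15 → 98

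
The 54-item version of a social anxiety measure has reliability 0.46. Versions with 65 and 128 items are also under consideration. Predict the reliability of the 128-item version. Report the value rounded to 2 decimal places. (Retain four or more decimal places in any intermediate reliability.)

0.67

Only the ratio of lengths matters: n = 128/54 = 2.3704
r_{128} = n·r / (1 + (n − 1)·r) = 1.0904 / 1.6304 ≈ 0.6688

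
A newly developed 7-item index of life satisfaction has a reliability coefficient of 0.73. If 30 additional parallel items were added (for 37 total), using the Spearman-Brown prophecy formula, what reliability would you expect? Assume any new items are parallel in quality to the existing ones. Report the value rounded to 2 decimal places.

0.93

n = 37/7 = 5.2857
Apply the Spearman-Brown prophecy formula, r' = nr / [1 + (n − 1)r]:
r_new = (5.2857 × 0.73) / (1 + (5.2857 − 1) × 0.73)
r_new = 3.8586 / 4.1286 ≈ 0.9346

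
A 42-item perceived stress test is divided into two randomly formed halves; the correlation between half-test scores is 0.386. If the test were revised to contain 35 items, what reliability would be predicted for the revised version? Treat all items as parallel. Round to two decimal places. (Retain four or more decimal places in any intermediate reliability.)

Spearman-Brown correction (n = 2): r_full = 2·0.386/(1 + 0.386) = 0.5570
Length factor from 42 to 35 items: n = 35/42 = 0.8333
r_new = n·r_full / (1 + (n − 1)·r_full) = 0.4641 / 0.9071 ≈ 0.5116

0.51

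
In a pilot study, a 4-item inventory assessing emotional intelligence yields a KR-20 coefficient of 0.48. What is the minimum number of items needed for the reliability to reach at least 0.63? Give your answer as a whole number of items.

n = [0.63 × 0.52] / [0.48 × 0.37]
  = 0.3276 / 0.1776 = 1.8446
1.8446 × 4 = 7.38 → 8 items

8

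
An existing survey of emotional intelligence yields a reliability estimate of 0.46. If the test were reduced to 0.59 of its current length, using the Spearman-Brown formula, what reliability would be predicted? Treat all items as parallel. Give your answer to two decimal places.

0.33

r_new = (0.59 × 0.46) / (1 + (0.59 − 1) × 0.46)
     = 0.2714 / 0.8114 = 0.3345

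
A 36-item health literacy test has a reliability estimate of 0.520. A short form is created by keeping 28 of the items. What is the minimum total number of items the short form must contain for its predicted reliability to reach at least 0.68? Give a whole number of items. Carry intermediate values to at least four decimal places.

71

First, r for the 28-item form: n = 28/36 = 0.7778, so r_28 = 0.7778·0.520/(1 + (0.7778 − 1)·0.520) = 0.4573
Length factor from the short form to reach 0.68: n' = 0.68(1 − 0.4573) / [0.4573(1 − 0.68)] ≈ 2.5218
Total items = 2.5218 × 28 = 70.61, rounded up to 71.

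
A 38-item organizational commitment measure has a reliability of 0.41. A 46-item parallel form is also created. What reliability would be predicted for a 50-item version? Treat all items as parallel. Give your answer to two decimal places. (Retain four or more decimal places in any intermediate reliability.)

0.48

The 46-item form is not needed; work directly from the 38-item form with n = 50/38 = 1.3158.
r_{50} = n·r / (1 + (n − 1)·r) = 0.5395 / 1.1295 ≈ 0.4776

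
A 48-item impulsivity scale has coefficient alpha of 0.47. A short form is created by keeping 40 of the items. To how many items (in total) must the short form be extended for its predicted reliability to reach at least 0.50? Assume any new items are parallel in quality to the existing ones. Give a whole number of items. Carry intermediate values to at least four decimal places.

55

First, r for the 40-item form: n = 40/48 = 0.8333, so r_40 = 0.8333·0.47/(1 + (0.8333 − 1)·0.47) = 0.4249
Then solve for n' with r_old = 0.4249, r_target = 0.50: n' = 0.50(1 − 0.4249)/[0.4249(1 − 0.50)] = 1.3535
Items = 1.3535 × 40 ≈ 54.14 → 55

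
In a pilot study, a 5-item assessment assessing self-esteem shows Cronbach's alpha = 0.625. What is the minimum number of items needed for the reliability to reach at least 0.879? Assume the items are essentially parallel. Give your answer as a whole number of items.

22

n = 0.879 × (1 − 0.625) / [ 0.625 × (1 − 0.879) ]
  = 0.329625 / 0.075625 = 4.3587
4.3587 × 5 = 21.79 → 22 items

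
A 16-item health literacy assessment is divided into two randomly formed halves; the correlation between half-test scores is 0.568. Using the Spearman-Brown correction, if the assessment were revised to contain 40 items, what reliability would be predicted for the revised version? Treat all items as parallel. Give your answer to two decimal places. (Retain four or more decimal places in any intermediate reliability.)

First correct the split-half correlation to full-test reliability: r_full = 2 × 0.568 / (1 + 0.568) ≈ 0.7245
Length factor from 16 to 40 items: n = 40/16 = 2.5000
r_new = n·r_full / (1 + (n − 1)·r_full) = 1.8113 / 2.0868 ≈ 0.8680

0.87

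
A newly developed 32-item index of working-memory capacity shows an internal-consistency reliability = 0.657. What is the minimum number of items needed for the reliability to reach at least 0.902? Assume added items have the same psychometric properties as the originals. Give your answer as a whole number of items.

Invert Spearman-Brown to solve for n:
n = r*(1 − r) / [ r (1 − r*) ]
n = 0.902(1 − 0.657) / [0.657(1 − 0.902)]
  = 0.309386 / 0.064386 = 4.8052
4.8052 × 32 = 153.77 → 154 items

154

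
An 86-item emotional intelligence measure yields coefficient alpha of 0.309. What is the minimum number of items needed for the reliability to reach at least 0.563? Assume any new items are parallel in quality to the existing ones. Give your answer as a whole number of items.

248

n = [0.563 × 0.691] / [0.309 × 0.437]
n = 0.389033 / 0.135033 ≈ 2.8810
So the test needs 2.8810 × 86 ≈ 247.77 items; rounding up, 248.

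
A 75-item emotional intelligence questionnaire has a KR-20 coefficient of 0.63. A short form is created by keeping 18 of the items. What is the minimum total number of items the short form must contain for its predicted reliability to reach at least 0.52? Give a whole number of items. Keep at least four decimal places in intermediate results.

First, r for the 18-item form: n = 18/75 = 0.2400, so r_18 = 0.2400·0.63/(1 + (0.2400 − 1)·0.63) = 0.2901
Length factor from the short form to reach 0.52: n' = 0.52(1 − 0.2901) / [0.2901(1 − 0.52)] ≈ 2.6510
Total items = 2.6510 × 18 = 47.72, rounded up to 48.

48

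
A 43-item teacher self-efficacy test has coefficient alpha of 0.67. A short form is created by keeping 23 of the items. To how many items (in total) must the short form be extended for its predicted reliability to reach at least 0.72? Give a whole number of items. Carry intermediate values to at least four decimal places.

First, r for the 23-item form: n = 23/43 = 0.5349, so r_23 = 0.5349·0.67/(1 + (0.5349 − 1)·0.67) = 0.5206
Length factor from the short form to reach 0.72: n' = 0.72(1 − 0.5206) / [0.5206(1 − 0.72)] ≈ 2.3679
Items = 2.3679 × 23 ≈ 54.46 → 55

55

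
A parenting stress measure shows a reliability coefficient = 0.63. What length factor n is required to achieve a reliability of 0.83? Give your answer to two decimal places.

2.87

n = 0.83 × (1 − 0.63) / [ 0.63 × (1 − 0.83) ]
n = 0.3071 / 0.1071 ≈ 2.8674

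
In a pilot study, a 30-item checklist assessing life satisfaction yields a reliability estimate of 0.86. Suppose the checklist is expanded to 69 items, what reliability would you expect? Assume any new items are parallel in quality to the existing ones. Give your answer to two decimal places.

0.93

Length ratio n = 69/30 = 2.3
r_new = 2.3·0.86 / [1 + (2.3 − 1)·0.86]
r_new = 1.9780 / 2.1180 ≈ 0.9339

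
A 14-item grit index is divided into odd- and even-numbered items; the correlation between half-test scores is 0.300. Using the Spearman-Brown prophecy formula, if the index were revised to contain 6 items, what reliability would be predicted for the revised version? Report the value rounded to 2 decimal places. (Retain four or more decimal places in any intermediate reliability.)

0.27

First correct the split-half correlation to full-test reliability: r_full = 2 × 0.300 / (1 + 0.300) ≈ 0.4615
Then adjust to 6 items: n = 6/14 = 0.4286
r_new = n·r_full / (1 + (n − 1)·r_full) = 0.1978 / 0.7363 ≈ 0.2686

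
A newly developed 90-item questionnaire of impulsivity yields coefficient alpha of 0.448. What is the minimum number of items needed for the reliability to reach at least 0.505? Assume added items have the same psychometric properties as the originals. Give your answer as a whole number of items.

114

n = 0.505(1 − 0.448) / [0.448(1 − 0.505)]
n = 0.278760 / 0.221760 ≈ 1.2570
1.2570 × 90 = 113.13 → 114 items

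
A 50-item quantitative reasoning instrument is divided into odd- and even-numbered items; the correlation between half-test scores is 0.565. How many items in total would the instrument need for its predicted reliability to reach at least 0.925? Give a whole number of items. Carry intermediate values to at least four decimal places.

r_full = 2(0.565)/(1 + 0.565) = 0.7220
n = r_tgt(1 − r_full) / [r_full(1 − r_tgt)] = 0.925 × 0.2780 / (0.7220 × 0.075) ≈ 4.7488
Required items = 4.7488 × 50 = 237.44, so 238 items.

238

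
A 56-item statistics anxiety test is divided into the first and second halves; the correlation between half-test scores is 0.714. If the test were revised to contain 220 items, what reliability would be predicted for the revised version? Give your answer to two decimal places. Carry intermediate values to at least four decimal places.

Full-test reliability from the split-half r: r_full = 2(0.714)/(1 + 0.714) = 0.8331
Then adjust to 220 items: n = 220/56 = 3.9286
r_new = n·r_full / (1 + (n − 1)·r_full) = 3.2729 / 3.4398 ≈ 0.9515

0.95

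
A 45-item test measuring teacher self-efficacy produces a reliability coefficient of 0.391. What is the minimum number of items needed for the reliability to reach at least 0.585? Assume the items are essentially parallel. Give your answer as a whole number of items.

99

n = 0.585 × (1 − 0.391) / [ 0.391 × (1 − 0.585) ]
  = 0.356265 / 0.162265 = 2.1956
So the test needs 2.1956 × 45 ≈ 98.80 items; rounding up, 99.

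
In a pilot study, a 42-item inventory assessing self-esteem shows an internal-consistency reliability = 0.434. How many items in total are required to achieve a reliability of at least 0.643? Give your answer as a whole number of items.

99

Invert Spearman-Brown to solve for n:
n = r_target (1 − r_old) / [ r_old (1 − r_target) ]
n = 0.643 × (1 − 0.434) / [ 0.434 × (1 − 0.643) ]
  = 0.363938 / 0.154938 = 2.3489
2.3489 × 42 = 98.65 → 99 items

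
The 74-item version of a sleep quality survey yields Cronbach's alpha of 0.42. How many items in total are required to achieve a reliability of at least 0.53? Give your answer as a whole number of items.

116

Rearranging the Spearman-Brown formula for n,
n = r_target (1 − r_old) / [ r_old (1 − r_target) ]
n = 0.53 × (1 − 0.42) / [ 0.42 × (1 − 0.53) ]
  = 0.3074 / 0.1974 = 1.5572
1.5572 × 74 = 115.23 → 116 items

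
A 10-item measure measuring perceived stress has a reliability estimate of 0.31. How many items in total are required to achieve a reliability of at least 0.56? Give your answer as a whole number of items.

n = [0.56 × 0.69] / [0.31 × 0.44]
  = 0.3864 / 0.1364 = 2.8328
Items needed = n × 10 = 2.8328 × 10 ≈ 28.33 → round up to 29

29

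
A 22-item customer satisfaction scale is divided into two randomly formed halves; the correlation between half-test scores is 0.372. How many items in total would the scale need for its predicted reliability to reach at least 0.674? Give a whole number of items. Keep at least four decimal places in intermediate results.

Corrected full-test reliability: r_full = 2 × 0.372 / (1 + 0.372) ≈ 0.5423
Solve Spearman-Brown for n: n = 0.674(1 − 0.5423) / [0.5423(1 − 0.674)] = 1.7450
Items = 1.7450 × 22 ≈ 38.39 → 39

39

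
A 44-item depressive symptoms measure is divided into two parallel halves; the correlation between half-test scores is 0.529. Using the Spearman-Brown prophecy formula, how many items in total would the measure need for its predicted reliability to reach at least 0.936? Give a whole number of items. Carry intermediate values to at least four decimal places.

Corrected full-test reliability: r_full = 2 × 0.529 / (1 + 0.529) ≈ 0.6920
n = r_tgt(1 − r_full) / [r_full(1 − r_tgt)] = 0.936 × 0.3080 / (0.6920 × 0.064) ≈ 6.5094
Required items = 6.5094 × 44 = 286.41, so 287 items.

287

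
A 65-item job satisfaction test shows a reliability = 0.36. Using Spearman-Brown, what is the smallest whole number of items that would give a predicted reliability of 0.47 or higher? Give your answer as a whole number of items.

103

Spearman-Brown solved for the length factor n:
n = r_target (1 − r_old) / [ r_old (1 − r_target) ]
n = 0.47(1 − 0.36) / [0.36(1 − 0.47)]
  = 0.3008 / 0.1908 = 1.5765
1.5765 × 65 = 102.47 → 103 items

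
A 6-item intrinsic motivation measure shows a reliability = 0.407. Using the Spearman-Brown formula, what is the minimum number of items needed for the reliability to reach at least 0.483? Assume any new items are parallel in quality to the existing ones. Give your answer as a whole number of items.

9

Spearman-Brown solved for the length factor n:
n = r_target (1 − r_old) / [ r_old (1 − r_target) ]
n = 0.483(1 − 0.407) / [0.407(1 − 0.483)]
  = 0.286419 / 0.210419 = 1.3612
Items needed = n × 6 = 1.3612 × 6 ≈ 8.17 → round up to 9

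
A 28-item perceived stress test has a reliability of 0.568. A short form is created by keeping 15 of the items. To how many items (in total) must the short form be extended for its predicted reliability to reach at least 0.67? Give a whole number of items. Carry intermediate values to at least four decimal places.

First, r for the 15-item form: n = 15/28 = 0.5357, so r_15 = 0.5357·0.568/(1 + (0.5357 − 1)·0.568) = 0.4133
Then solve for n' with r_old = 0.4133, r_target = 0.67: n' = 0.67(1 − 0.4133)/[0.4133(1 − 0.67)] = 2.8821
Total items = 2.8821 × 15 = 43.23, rounded up to 44.

44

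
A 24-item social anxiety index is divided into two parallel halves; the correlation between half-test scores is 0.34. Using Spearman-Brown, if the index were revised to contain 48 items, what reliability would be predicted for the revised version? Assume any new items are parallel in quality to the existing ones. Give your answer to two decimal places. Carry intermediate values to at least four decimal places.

Spearman-Brown correction (n = 2): r_full = 2·0.34/(1 + 0.34) = 0.5075
Then adjust to 48 items: n = 48/24 = 2.0000
r_new = n·r_full / (1 + (n − 1)·r_full) = 1.0150 / 1.5075 ≈ 0.6733

0.67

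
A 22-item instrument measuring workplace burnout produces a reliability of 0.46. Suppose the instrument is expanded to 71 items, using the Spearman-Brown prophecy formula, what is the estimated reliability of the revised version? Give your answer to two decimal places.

n = 71/22 = 3.2273
Spearman-Brown: r_new = n·r / (1 + (n − 1)·r)
r_new = (3.2273 × 0.46) / (1 + (3.2273 − 1) × 0.46)
     = 1.4846 / 2.0246 = 0.7333

0.73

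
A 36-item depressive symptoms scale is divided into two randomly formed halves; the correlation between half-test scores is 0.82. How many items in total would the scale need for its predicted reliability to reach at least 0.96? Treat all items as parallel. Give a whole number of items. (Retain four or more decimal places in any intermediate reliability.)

95

r_full = 2(0.82)/(1 + 0.82) = 0.9011
Solve Spearman-Brown for n: n = 0.96(1 − 0.9011) / [0.9011(1 − 0.96)] = 2.6341
Required items = 2.6341 × 36 = 94.83, so 95 items.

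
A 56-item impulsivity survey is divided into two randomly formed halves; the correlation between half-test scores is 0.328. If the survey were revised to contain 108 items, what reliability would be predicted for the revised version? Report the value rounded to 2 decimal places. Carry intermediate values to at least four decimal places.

Spearman-Brown correction (n = 2): r_full = 2·0.328/(1 + 0.328) = 0.4940
Length factor from 56 to 108 items: n = 108/56 = 1.9286
r_new = n·r_full / (1 + (n − 1)·r_full) = 0.9527 / 1.4587 ≈ 0.6531

0.65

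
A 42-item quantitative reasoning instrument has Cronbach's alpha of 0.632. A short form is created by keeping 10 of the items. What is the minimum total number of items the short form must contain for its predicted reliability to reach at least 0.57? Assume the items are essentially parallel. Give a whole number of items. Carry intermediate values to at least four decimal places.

Short-form reliability: n = 10/42 = 0.2381; r_10 = n·r/(1+(n−1)r) ≈ 0.2902
Length factor from the short form to reach 0.57: n' = 0.57(1 − 0.2902) / [0.2902(1 − 0.57)] ≈ 3.2422
Total items = 3.2422 × 10 = 32.42, rounded up to 33.

33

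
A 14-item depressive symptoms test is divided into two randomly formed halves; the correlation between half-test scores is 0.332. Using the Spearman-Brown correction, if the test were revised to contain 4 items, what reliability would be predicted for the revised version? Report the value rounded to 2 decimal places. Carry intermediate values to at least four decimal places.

0.22

Spearman-Brown correction (n = 2): r_full = 2·0.332/(1 + 0.332) = 0.4985
Length factor from 14 to 4 items: n = 4/14 = 0.2857
r_new = n·r_full / (1 + (n − 1)·r_full) = 0.1424 / 0.6439 ≈ 0.2212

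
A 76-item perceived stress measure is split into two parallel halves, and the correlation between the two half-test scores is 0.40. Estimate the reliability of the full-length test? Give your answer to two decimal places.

0.57

r_full = 2r_hh / (1 + r_hh) = 2 × 0.40 / (1 + 0.40)
r_full = 0.8000 / 1.4000 ≈ 0.5714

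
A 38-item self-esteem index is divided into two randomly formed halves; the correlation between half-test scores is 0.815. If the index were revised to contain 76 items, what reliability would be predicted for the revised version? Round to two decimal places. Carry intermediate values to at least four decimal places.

Spearman-Brown correction (n = 2): r_full = 2·0.815/(1 + 0.815) = 0.8981
Length factor from 38 to 76 items: n = 76/38 = 2.0000
r_new = n·r_full / (1 + (n − 1)·r_full) = 1.7962 / 1.8981 ≈ 0.9463

0.95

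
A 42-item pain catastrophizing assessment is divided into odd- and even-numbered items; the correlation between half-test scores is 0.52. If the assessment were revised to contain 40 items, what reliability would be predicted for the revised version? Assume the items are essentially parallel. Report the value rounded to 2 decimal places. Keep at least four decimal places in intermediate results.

0.67

First correct the split-half correlation to full-test reliability: r_full = 2 × 0.52 / (1 + 0.52) ≈ 0.6842
Length factor from 42 to 40 items: n = 40/42 = 0.9524
r_new = n·r_full / (1 + (n − 1)·r_full) = 0.6516 / 0.9674 ≈ 0.6736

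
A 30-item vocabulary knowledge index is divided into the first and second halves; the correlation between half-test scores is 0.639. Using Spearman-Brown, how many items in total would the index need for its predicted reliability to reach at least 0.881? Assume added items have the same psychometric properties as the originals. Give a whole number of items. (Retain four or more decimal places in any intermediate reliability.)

63

Corrected full-test reliability: r_full = 2 × 0.639 / (1 + 0.639) ≈ 0.7797
Solve Spearman-Brown for n: n = 0.881(1 − 0.7797) / [0.7797(1 − 0.881)] = 2.0918
Items = 2.0918 × 30 ≈ 62.75 → 63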